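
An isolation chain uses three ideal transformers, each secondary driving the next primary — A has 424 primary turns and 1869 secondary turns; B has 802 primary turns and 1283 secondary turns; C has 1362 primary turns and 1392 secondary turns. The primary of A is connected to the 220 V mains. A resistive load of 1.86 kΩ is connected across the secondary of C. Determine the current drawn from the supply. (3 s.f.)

After A: V = 220.00 × 1869/424 = 969.76 V.
After B: V = 969.76 × 1283/802 = 1551.4 V.
After C: V = 1551.4 × 1392/1362 = 1585.6 V.
I_load = 1585.6/1860 = 0.85245 A, so P_out = 1585.6 × 0.85245 = 1351.6 W.
All ideal ⇒ P_in = P_out, so I_supply = 1351.6/220 = 6.14 A.

I_supply ≈ 6.14 A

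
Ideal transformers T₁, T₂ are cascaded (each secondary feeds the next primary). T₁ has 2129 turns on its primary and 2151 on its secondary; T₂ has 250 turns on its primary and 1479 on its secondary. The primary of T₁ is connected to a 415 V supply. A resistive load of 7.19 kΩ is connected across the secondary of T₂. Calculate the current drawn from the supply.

I_supply ≈ 2.06 A

Secondary of T₁: V = 415.00 × 2151/2129 = 419.29 V.
Secondary of T₂: V = 419.29 × 1479/250 = 2480.5 V.
I_load = 2480.5/7190 = 0.34499 A, so P_out = 2480.5 × 0.34499 = 855.76 W.
All ideal ⇒ P_in = P_out, so I_supply = 855.76/415 = 2.06 A.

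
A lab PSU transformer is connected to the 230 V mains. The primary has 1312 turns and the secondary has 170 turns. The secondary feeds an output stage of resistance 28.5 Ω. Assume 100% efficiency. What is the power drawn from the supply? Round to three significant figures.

P ≈ 31.2 W

V_s = V_p × N_s/N_p = 230 × 170/1312 = 29.802 V.
I_s = V_s/R = 29.802/28.5 = 1.0457 A.
I_p = I_s × N_s/N_p = 1.0457 × 170/1312 = 0.13549 A.
P = V_p I_p = 230 × 0.13549 = 31.2 W.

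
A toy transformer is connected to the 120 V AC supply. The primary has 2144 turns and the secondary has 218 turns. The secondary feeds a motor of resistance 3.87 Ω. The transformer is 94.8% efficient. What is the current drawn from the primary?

V_s = 120 × 218/2144 = 12.201 V.
I_s = V_s/R = 12.201/3.87 = 3.1528 A.
P_out = V_s I_s = 12.201 × 3.1528 = 38.469 W.
P_in = P_out/η = 38.469/0.948 = 40.579 W.
I_p = P_in/V_p = 40.579/120 = 0.338 A.

I_p ≈ 0.338 A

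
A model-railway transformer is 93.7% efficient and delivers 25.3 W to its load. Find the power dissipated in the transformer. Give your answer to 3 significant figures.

P_in = P_out/η = 25.3/0.937 = 27.0011 W.
P_loss = P_in − P_out = 27.0011 − 25.3 = 1.70 W.

P_loss ≈ 1.70 W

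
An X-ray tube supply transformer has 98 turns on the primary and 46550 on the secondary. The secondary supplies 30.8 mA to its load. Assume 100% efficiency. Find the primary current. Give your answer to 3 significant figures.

I_p ≈ 14.6 A

For an ideal transformer I_p/I_s = N_s/N_p, so I_p = 0.0308 × 46550/98 = 14.6 A.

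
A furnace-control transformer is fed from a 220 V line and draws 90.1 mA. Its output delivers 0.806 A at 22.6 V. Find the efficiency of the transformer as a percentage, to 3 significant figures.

P_in = 220 × 0.0901 = 19.8220 W.
P_out = 22.6 × 0.806 = 18.2156 W.
η = P_out/P_in = 18.2156/19.8220 = 0.919.

η ≈ 91.9%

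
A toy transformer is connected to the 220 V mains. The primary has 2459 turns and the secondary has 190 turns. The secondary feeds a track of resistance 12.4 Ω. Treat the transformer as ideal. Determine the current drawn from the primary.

V_s = V_p × N_s/N_p = 220 × 190/2459 = 16.999 V.
I_s = V_s/R = 16.999/12.4 = 1.3709 A.
For an ideal transformer I_p N_p = I_s N_s, so I_p = 1.3709 × 190/2459 = 0.106 A.

I_p ≈ 0.106 A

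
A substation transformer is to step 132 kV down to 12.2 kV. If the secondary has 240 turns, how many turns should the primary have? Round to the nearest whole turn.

N_p/N_s = V_p/V_s, so N_p = 240 × 132000/12200 = 2596.7 ≈ 2597 turns.

N_p = 2597 turns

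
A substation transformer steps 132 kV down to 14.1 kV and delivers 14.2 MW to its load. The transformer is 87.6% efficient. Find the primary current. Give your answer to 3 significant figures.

I_p ≈ 123 A

P_in = P_out/η = 1.42×10^7/0.876 = 1.6210×10^7 W.
I_p = P_in/V_p = 1.6210×10^7/132000 = 123 A.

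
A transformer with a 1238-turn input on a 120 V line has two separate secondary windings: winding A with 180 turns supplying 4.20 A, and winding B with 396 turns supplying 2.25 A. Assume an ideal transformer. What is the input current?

V_A = 120 × 180/1238 = 17.447 V; V_B = 120 × 396/1238 = 38.384 V.
P_out = V_A I_A + V_B I_B = 17.447×4.20 + 38.384×2.25 = 73.279 + 86.365 = 159.64 W.
Ideal ⇒ P_in = P_out, so I_in = P_out/V_in = 159.64/120 = 1.33 A.

I_in ≈ 1.33 A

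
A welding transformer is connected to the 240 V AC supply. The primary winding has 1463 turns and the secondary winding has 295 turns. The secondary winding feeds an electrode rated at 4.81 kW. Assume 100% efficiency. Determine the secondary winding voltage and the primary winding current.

V_s = V_p × N_s/N_p = 240 × 295/1463 = 48.394 V.
I_s = P/V_s = 4810/48.394 = 99.393 A.
I_p = I_s × N_s/N_p = 99.393 × 295/1463 = 20.0 A.

V_s ≈ 48.4 V, I_p ≈ 20.0 A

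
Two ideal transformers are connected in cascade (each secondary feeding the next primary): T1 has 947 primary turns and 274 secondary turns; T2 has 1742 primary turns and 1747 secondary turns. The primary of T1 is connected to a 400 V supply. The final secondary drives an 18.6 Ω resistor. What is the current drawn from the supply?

I_supply ≈ 1.81 A

After T1: V = 400.00 × 274/947 = 115.73 V.
After T2: V = 115.73 × 1747/1742 = 116.07 V.
I_load = 116.07/18.6 = 6.2401 A, so P_out = 116.07 × 6.2401 = 724.27 W.
All ideal ⇒ P_in = P_out, so I_supply = 724.27/400 = 1.81 A.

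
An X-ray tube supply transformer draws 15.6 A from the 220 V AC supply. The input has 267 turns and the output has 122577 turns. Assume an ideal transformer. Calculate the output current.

I_out ≈ 0.0340 A

I_out/I_in = N_in/N_out, so I_out = 15.6 × 267/122577 = 0.0340 A.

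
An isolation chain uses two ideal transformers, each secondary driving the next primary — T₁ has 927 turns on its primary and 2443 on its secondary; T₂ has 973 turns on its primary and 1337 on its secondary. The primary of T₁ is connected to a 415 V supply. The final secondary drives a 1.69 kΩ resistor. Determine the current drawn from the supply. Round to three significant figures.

Secondary of T₁: V = 415.00 × 2443/927 = 1093.7 V.
Secondary of T₂: V = 1093.7 × 1337/973 = 1502.8 V.
I_load = 1502.8/1690 = 0.88925 A, so P_out = 1502.8 × 0.88925 = 1336.4 W.
All ideal ⇒ P_in = P_out, so I_supply = 1336.4/415 = 3.22 A.

I_supply ≈ 3.22 A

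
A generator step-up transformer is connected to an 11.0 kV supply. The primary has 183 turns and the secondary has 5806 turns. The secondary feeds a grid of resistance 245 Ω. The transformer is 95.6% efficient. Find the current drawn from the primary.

I_p ≈ 47300 A

V_s = 11000 × 5806/183 = 348990 V.
I_s = V_s/R = 348990/245 = 1424.5 A.
P_out = V_s I_s = 348990 × 1424.5 = 4.9713×10^8 W.
P_in = P_out/η = 4.9713×10^8/0.956 = 5.2001×10^8 W.
I_p = P_in/V_p = 5.2001×10^8/11000 = 47300 A.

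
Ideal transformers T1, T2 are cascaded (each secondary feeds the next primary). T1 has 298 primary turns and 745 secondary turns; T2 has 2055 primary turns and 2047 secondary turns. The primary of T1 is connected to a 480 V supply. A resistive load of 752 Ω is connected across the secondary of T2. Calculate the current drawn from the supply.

I_supply ≈ 3.96 A

Secondary of T1: V = 480.00 × 745/298 = 1200.0 V.
Secondary of T2: V = 1200.0 × 2047/2055 = 1195.3 V.
I_load = 1195.3/752 = 1.5895 A, so P_out = 1195.3 × 1.5895 = 1900.0 W.
All ideal ⇒ P_in = P_out, so I_supply = 1900.0/480 = 3.96 A.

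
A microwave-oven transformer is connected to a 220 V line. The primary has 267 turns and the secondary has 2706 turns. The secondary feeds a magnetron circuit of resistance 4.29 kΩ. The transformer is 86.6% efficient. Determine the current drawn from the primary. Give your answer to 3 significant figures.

V_s = 220 × 2706/267 = 2229.7 V.
I_s = V_s/R = 2229.7/4290 = 0.51973 A.
P_out = V_s I_s = 2229.7 × 0.51973 = 1158.8 W.
P_in = P_out/η = 1158.8/0.866 = 1338.1 W.
I_p = P_in/V_p = 1338.1/220 = 6.08 A.

I_p ≈ 6.08 A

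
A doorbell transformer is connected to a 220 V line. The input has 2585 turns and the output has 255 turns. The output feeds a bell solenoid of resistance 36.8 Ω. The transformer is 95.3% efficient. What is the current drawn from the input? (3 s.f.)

I_in ≈ 0.0610 A

V_out = 220 × 255/2585 = 21.702 V.
I_out = V_out/R = 21.702/36.8 = 0.58973 A.
P_out = V_out I_out = 21.702 × 0.58973 = 12.798 W.
P_in = P_out/η = 12.798/0.953 = 13.430 W.
I_in = P_in/V_in = 13.430/220 = 0.0610 A.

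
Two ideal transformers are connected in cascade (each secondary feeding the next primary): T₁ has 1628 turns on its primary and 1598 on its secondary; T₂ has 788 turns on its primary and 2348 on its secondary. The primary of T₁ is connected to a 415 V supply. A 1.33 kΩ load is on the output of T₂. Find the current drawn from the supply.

Secondary of T₁: V = 415.00 × 1598/1628 = 407.35 V.
Secondary of T₂: V = 407.35 × 2348/788 = 1213.8 V.
I_load = 1213.8/1330 = 0.91262 A, so P_out = 1213.8 × 0.91262 = 1107.7 W.
All ideal ⇒ P_in = P_out, so I_supply = 1107.7/415 = 2.67 A.

I_supply ≈ 2.67 A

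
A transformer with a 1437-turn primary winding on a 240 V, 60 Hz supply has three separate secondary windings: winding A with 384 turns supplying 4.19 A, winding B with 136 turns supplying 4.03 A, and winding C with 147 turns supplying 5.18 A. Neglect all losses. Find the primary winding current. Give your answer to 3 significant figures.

V_A = 240 × 384/1437 = 64.134 V; V_B = 240 × 136/1437 = 22.714 V; V_C = 240 × 147/1437 = 24.551 V.
P_out = V_A I_A + V_B I_B + V_C I_C = 64.134×4.19 + 22.714×4.03 + 24.551×5.18 = 268.72 + 91.537 + 127.17 = 487.43 W.
Ideal ⇒ P_in = P_out, so I_p = P_out/V_p = 487.43/240 = 2.03 A.

I_p ≈ 2.03 A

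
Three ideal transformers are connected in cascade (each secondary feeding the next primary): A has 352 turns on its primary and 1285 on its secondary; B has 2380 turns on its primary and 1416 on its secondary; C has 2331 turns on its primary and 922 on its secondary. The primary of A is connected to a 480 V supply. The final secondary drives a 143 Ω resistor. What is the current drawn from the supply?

After A: V = 480.00 × 1285/352 = 1752.3 V.
After B: V = 1752.3 × 1416/2380 = 1042.5 V.
After C: V = 1042.5 × 922/2331 = 412.36 V.
I_load = 412.36/143 = 2.8836 A, so P_out = 412.36 × 2.8836 = 1189.1 W.
All ideal ⇒ P_in = P_out, so I_supply = 1189.1/480 = 2.48 A.

I_supply ≈ 2.48 A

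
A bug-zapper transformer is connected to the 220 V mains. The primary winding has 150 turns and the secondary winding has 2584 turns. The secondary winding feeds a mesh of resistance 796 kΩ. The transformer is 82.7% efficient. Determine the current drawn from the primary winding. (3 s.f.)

V_s = 220 × 2584/150 = 3789.9 V.
I_s = V_s/R = 3789.9/796000 = 0.0047611 A.
P_out = V_s I_s = 3789.9 × 0.0047611 = 18.044 W.
P_in = P_out/η = 18.044/0.827 = 21.819 W.
I_p = P_in/V_p = 21.819/220 = 0.0992 A.

I_p ≈ 0.0992 A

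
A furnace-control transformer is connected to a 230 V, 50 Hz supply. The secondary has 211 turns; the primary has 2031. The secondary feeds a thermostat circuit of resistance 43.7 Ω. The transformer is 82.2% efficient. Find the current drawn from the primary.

I_p ≈ 0.0691 A

V_s = 230 × 211/2031 = 23.895 V.
I_s = V_s/R = 23.895/43.7 = 0.54679 A.
P_out = V_s I_s = 23.895 × 0.54679 = 13.065 W.
P_in = P_out/η = 13.065/0.822 = 15.895 W.
I_p = P_in/V_p = 15.895/230 = 0.0691 A.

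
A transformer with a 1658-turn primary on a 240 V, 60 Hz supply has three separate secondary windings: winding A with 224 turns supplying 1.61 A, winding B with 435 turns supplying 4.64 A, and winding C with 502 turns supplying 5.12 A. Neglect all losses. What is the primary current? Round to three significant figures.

I_p ≈ 2.99 A

V_A = 240 × 224/1658 = 32.425 V; V_B = 240 × 435/1658 = 62.967 V; V_C = 240 × 502/1658 = 72.666 V.
P_out = V_A I_A + V_B I_B + V_C I_C = 32.425×1.61 + 62.967×4.64 + 72.666×5.12 = 52.204 + 292.17 + 372.05 = 716.42 W.
Ideal ⇒ P_in = P_out, so I_p = P_out/V_p = 716.42/240 = 2.99 A.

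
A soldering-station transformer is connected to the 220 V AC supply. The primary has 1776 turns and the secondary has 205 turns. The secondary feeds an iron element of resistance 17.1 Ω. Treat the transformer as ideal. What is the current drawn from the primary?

I_p ≈ 0.171 A

V_s = V_p × N_s/N_p = 220 × 205/1776 = 25.394 V.
I_s = V_s/R = 25.394/17.1 = 1.4850 A.
For an ideal transformer I_p N_p = I_s N_s, so I_p = 1.4850 × 205/1776 = 0.171 A.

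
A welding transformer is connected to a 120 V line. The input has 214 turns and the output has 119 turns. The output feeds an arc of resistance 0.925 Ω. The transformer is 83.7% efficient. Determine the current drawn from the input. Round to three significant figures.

I_in ≈ 47.9 A

V_out = 120 × 119/214 = 66.729 V.
I_out = V_out/R = 66.729/0.925 = 72.139 A.
P_out = V_out I_out = 66.729 × 72.139 = 4813.8 W.
P_in = P_out/η = 4813.8/0.837 = 5751.2 W.
I_in = P_in/V_in = 5751.2/120 = 47.9 A.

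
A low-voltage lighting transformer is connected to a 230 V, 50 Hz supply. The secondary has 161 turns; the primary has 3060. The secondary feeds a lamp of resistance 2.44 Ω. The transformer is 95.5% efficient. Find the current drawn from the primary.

V_s = 230 × 161/3060 = 12.101 V.
I_s = V_s/R = 12.101/2.44 = 4.9596 A.
P_out = V_s I_s = 12.101 × 4.9596 = 60.017 W.
P_in = P_out/η = 60.017/0.955 = 62.845 W.
I_p = P_in/V_p = 62.845/230 = 0.273 A.

I_p ≈ 0.273 A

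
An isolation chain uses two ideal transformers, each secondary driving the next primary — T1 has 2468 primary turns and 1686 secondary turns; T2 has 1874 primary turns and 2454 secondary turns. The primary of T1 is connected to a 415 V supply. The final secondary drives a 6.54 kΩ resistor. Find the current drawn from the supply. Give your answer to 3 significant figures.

I_supply ≈ 0.0508 A

Secondary of T1: V = 415.00 × 1686/2468 = 283.50 V.
Secondary of T2: V = 283.50 × 2454/1874 = 371.25 V.
I_load = 371.25/6540 = 0.056766 A, so P_out = 371.25 × 0.056766 = 21.074 W.
All ideal ⇒ P_in = P_out, so I_supply = 21.074/415 = 0.0508 A.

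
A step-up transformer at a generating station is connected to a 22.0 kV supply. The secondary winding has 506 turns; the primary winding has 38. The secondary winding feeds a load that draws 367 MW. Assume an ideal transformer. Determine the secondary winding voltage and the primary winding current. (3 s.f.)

V_s ≈ 293000 V, I_p ≈ 16700 A

V_s = V_p × N_s/N_p = 22000 × 506/38 = 292950 V.
I_s = P/V_s = 3.67×10^8/292950 = 1252.8 A.
I_p = I_s × N_s/N_p = 1252.8 × 506/38 = 16700 A.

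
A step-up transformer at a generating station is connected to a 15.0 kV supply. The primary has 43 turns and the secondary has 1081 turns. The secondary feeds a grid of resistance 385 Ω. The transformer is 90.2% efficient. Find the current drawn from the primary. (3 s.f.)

V_s = 15000 × 1081/43 = 377090 V.
I_s = V_s/R = 377090/385 = 979.46 A.
P_out = V_s I_s = 377090 × 979.46 = 3.6935×10^8 W.
P_in = P_out/η = 3.6935×10^8/0.902 = 4.0948×10^8 W.
I_p = P_in/V_p = 4.0948×10^8/15000 = 27300 A.

I_p ≈ 27300 A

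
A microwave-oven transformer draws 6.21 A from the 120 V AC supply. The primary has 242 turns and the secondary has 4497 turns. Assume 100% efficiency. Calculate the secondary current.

I_s/I_p = N_p/N_s, so I_s = 6.21 × 242/4497 = 0.334 A.

I_s ≈ 0.334 A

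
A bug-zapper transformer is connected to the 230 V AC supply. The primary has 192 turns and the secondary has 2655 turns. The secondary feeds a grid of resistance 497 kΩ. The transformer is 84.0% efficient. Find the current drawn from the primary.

V_s = 230 × 2655/192 = 3180.5 V.
I_s = V_s/R = 3180.5/497000 = 0.0063993 A.
P_out = V_s I_s = 3180.5 × 0.0063993 = 20.353 W.
P_in = P_out/η = 20.353/0.840 = 24.230 W.
I_p = P_in/V_p = 24.230/230 = 0.105 A.

I_p ≈ 0.105 A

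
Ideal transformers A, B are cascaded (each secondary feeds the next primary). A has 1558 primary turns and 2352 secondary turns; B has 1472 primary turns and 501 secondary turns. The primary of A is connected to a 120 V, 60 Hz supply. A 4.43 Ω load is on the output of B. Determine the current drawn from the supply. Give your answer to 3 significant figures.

After A: V = 120.00 × 2352/1558 = 181.16 V.
After B: V = 181.16 × 501/1472 = 61.657 V.
I_load = 61.657/4.43 = 13.918 A, so P_out = 61.657 × 13.918 = 858.14 W.
All ideal ⇒ P_in = P_out, so I_supply = 858.14/120 = 7.15 A.

I_supply ≈ 7.15 A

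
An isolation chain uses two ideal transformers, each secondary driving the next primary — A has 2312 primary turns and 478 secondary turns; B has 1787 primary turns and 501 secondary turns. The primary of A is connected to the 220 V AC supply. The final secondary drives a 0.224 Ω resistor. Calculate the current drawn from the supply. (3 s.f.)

I_supply ≈ 3.30 A

Secondary of A: V = 220.00 × 478/2312 = 45.484 V.
Secondary of B: V = 45.484 × 501/1787 = 12.752 V.
I_load = 12.752/0.224 = 56.928 A, so P_out = 12.752 × 56.928 = 725.95 W.
All ideal ⇒ P_in = P_out, so I_supply = 725.95/220 = 3.30 A.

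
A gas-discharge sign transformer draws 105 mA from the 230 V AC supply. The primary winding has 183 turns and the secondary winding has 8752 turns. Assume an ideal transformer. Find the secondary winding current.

I_s ≈ 0.00220 A

I_s/I_p = N_p/N_s, so I_s = 0.105 × 183/8752 = 0.00220 A.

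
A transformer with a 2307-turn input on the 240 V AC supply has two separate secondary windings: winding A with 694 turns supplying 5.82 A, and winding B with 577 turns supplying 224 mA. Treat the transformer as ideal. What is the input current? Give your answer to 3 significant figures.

I_in ≈ 1.81 A

V_A = 240 × 694/2307 = 72.198 V; V_B = 240 × 577/2307 = 60.026 V.
P_out = V_A I_A + V_B I_B = 72.198×5.82 + 60.026×0.224 = 420.19 + 13.446 = 433.64 W.
Ideal ⇒ P_in = P_out, so I_in = P_out/V_in = 433.64/240 = 1.81 A.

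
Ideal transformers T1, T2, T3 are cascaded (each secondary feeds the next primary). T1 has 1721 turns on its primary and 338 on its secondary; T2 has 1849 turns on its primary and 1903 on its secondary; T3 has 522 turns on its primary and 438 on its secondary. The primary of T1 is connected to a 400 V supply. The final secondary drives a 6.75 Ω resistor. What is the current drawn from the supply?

I_supply ≈ 1.70 A

After T1: V = 400.00 × 338/1721 = 78.559 V.
After T2: V = 78.559 × 1903/1849 = 80.853 V.
After T3: V = 80.853 × 438/522 = 67.842 V.
I_load = 67.842/6.75 = 10.051 A, so P_out = 67.842 × 10.051 = 681.87 W.
All ideal ⇒ P_in = P_out, so I_supply = 681.87/400 = 1.70 A.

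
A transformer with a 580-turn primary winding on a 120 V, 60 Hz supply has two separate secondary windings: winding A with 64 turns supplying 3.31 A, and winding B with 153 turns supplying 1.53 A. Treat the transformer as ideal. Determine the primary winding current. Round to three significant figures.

I_p ≈ 0.769 A

V_A = 120 × 64/580 = 13.241 V; V_B = 120 × 153/580 = 31.655 V.
P_out = V_A I_A + V_B I_B = 13.241×3.31 + 31.655×1.53 = 43.829 + 48.432 = 92.261 W.
Ideal ⇒ P_in = P_out, so I_p = P_out/V_p = 92.261/120 = 0.769 A.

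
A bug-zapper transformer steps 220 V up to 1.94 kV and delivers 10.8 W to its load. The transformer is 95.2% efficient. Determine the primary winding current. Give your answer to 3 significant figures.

P_in = P_out/η = 10.8/0.952 = 11.345 W.
I_p = P_in/V_p = 11.345/220 = 0.0516 A.

I_p ≈ 0.0516 A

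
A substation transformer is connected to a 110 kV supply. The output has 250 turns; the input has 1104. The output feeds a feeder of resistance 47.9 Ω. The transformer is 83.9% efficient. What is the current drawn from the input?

V_out = 110000 × 250/1104 = 24909 V.
I_out = V_out/R = 24909/47.9 = 520.03 A.
P_out = V_out I_out = 24909 × 520.03 = 1.2954×10^7 W.
P_in = P_out/η = 1.2954×10^7/0.839 = 1.5439×10^7 W.
I_in = P_in/V_in = 1.5439×10^7/110000 = 140 A.

I_in ≈ 140 A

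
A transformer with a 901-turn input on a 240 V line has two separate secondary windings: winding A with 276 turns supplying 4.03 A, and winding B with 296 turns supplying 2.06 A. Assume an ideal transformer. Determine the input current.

I_in ≈ 1.91 A

V_A = 240 × 276/901 = 73.518 V; V_B = 240 × 296/901 = 78.846 V.
P_out = V_A I_A + V_B I_B = 73.518×4.03 + 78.846×2.06 = 296.28 + 162.42 = 458.70 W.
Ideal ⇒ P_in = P_out, so I_in = P_out/V_in = 458.70/240 = 1.91 A.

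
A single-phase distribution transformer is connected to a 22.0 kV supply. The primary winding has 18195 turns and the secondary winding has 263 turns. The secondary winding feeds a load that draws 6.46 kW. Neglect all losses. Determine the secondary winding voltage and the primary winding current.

V_s ≈ 318 V, I_p ≈ 0.294 A

V_s = V_p × N_s/N_p = 22000 × 263/18195 = 318.00 V.
I_s = P/V_s = 6460/318.00 = 20.315 A.
I_p = I_s × N_s/N_p = 20.315 × 263/18195 = 0.294 A.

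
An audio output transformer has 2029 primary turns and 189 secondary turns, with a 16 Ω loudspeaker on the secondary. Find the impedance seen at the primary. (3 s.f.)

Z_p ≈ 1840 Ω

Z_p = (N_p/N_s)² × Z_s = (2029/189)² × 16 = 1840 Ω.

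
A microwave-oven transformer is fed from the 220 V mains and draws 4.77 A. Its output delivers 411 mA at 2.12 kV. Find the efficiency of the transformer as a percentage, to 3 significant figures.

η ≈ 83.0%

P_in = 220 × 4.77 = 1049.40 W.
P_out = 2120 × 0.411 = 871.320 W.
η = P_out/P_in = 871.320/1049.40 = 0.830.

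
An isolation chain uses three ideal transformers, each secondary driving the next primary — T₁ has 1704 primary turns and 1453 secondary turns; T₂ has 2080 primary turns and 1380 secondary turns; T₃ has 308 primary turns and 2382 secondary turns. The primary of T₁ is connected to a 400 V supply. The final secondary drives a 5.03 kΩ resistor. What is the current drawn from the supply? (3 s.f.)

I_supply ≈ 1.52 A

Secondary of T₁: V = 400.00 × 1453/1704 = 341.08 V.
Secondary of T₂: V = 341.08 × 1380/2080 = 226.29 V.
Secondary of T₃: V = 226.29 × 2382/308 = 1750.1 V.
I_load = 1750.1/5030 = 0.34793 A, so P_out = 1750.1 × 0.34793 = 608.92 W.
All ideal ⇒ P_in = P_out, so I_supply = 608.92/400 = 1.52 A.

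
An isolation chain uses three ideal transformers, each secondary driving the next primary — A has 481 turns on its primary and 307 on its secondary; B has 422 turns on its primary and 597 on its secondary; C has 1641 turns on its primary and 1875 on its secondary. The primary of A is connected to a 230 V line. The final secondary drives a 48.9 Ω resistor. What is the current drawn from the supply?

I_supply ≈ 5.01 A

After A: V = 230.00 × 307/481 = 146.80 V.
After B: V = 146.80 × 597/422 = 207.67 V.
After C: V = 207.67 × 1875/1641 = 237.29 V.
I_load = 237.29/48.9 = 4.8525 A, so P_out = 237.29 × 4.8525 = 1151.4 W.
All ideal ⇒ P_in = P_out, so I_supply = 1151.4/230 = 5.01 A.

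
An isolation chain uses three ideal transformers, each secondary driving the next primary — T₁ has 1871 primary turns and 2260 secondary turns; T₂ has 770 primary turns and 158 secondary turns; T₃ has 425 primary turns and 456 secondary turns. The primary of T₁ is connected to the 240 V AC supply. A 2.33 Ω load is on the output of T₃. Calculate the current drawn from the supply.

I_supply ≈ 7.28 A

After T₁: V = 240.00 × 2260/1871 = 289.90 V.
After T₂: V = 289.90 × 158/770 = 59.486 V.
After T₃: V = 59.486 × 456/425 = 63.825 V.
I_load = 63.825/2.33 = 27.393 A, so P_out = 63.825 × 27.393 = 1748.3 W.
All ideal ⇒ P_in = P_out, so I_supply = 1748.3/240 = 7.28 A.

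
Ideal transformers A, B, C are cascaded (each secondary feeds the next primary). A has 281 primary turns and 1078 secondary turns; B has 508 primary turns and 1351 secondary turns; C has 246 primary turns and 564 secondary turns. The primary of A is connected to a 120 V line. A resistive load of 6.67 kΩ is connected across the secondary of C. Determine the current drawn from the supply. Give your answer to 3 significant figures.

After A: V = 120.00 × 1078/281 = 460.36 V.
After B: V = 460.36 × 1351/508 = 1224.3 V.
After C: V = 1224.3 × 564/246 = 2806.9 V.
I_load = 2806.9/6670 = 0.42083 A, so P_out = 2806.9 × 0.42083 = 1181.2 W.
All ideal ⇒ P_in = P_out, so I_supply = 1181.2/120 = 9.84 A.

I_supply ≈ 9.84 A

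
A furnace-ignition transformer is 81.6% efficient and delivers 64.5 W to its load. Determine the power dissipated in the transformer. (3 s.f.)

P_loss ≈ 14.5 W

P_in = P_out/η = 64.5/0.816 = 79.0441 W.
P_loss = P_in − P_out = 79.0441 − 64.5 = 14.5 W.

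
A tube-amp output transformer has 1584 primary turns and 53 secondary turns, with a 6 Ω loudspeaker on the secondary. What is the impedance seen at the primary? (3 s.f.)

Z_p = (N_p/N_s)² × Z_s = (1584/53)² × 6 = 5360 Ω.

Z_p ≈ 5360 Ω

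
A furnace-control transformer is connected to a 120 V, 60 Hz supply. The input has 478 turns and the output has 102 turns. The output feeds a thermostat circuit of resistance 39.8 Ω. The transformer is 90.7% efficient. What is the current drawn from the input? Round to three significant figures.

I_in ≈ 0.151 A

V_out = 120 × 102/478 = 25.607 V.
I_out = V_out/R = 25.607/39.8 = 0.64338 A.
P_out = V_out I_out = 25.607 × 0.64338 = 16.475 W.
P_in = P_out/η = 16.475/0.907 = 18.164 W.
I_in = P_in/V_in = 18.164/120 = 0.151 A.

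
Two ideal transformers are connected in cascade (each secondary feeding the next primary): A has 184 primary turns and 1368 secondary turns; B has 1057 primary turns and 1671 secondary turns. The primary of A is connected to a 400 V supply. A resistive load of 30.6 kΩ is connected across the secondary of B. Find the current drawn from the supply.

I_supply ≈ 1.81 A

Secondary of A: V = 400.00 × 1368/184 = 2973.9 V.
Secondary of B: V = 2973.9 × 1671/1057 = 4701.4 V.
I_load = 4701.4/30600 = 0.15364 A, so P_out = 4701.4 × 0.15364 = 722.33 W.
All ideal ⇒ P_in = P_out, so I_supply = 722.33/400 = 1.81 A.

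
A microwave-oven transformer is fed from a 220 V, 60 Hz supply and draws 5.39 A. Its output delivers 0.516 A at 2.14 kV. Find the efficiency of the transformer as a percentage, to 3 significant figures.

η ≈ 93.1%

P_in = 220 × 5.39 = 1185.80 W.
P_out = 2140 × 0.516 = 1104.24 W.
η = P_out/P_in = 1104.24/1185.80 = 0.931.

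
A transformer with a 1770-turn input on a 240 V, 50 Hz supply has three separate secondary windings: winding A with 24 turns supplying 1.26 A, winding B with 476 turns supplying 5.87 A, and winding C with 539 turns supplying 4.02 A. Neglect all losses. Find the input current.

I_in ≈ 2.82 A

V_A = 240 × 24/1770 = 3.2542 V; V_B = 240 × 476/1770 = 64.542 V; V_C = 240 × 539/1770 = 73.085 V.
P_out = V_A I_A + V_B I_B + V_C I_C = 3.2542×1.26 + 64.542×5.87 + 73.085×4.02 = 4.1003 + 378.86 + 293.80 = 676.76 W.
Ideal ⇒ P_in = P_out, so I_in = P_out/V_in = 676.76/240 = 2.82 A.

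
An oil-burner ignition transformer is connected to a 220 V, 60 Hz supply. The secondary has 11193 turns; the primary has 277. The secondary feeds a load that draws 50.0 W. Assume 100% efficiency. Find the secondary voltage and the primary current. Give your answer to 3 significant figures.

V_s = V_p × N_s/N_p = 220 × 11193/277 = 8889.7 V.
I_s = P/V_s = 50.0/8889.7 = 0.0056245 A.
I_p = I_s × N_s/N_p = 0.0056245 × 11193/277 = 0.227 A.

V_s ≈ 8890 V, I_p ≈ 0.227 A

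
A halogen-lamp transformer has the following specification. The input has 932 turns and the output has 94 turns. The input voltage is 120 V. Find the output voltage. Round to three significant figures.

V_out ≈ 12.1 V

V_out/V_in = N_out/N_in, so V_out = 120 × 94/932 = 12.1 V.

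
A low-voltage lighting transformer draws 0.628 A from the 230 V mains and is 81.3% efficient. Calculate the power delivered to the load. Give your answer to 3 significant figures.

P_out ≈ 117 W

P_in = V_p I_p = 230 × 0.628 = 144.44 W.
P_out = η P_in = 0.813 × 144.44 = 117 W.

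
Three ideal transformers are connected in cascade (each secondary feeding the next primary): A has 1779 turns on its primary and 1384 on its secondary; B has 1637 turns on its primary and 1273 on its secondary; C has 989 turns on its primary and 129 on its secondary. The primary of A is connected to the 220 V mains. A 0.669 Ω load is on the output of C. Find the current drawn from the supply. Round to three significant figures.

I_supply ≈ 2.05 A

After A: V = 220.00 × 1384/1779 = 171.15 V.
After B: V = 171.15 × 1273/1637 = 133.10 V.
After C: V = 133.10 × 129/989 = 17.360 V.
I_load = 17.360/0.669 = 25.950 A, so P_out = 17.360 × 25.950 = 450.49 W.
All ideal ⇒ P_in = P_out, so I_supply = 450.49/220 = 2.05 A.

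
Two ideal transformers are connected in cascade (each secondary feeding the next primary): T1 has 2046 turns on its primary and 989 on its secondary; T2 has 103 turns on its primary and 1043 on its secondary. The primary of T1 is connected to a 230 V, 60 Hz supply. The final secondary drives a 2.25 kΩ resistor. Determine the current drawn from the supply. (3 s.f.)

After T1: V = 230.00 × 989/2046 = 111.18 V.
After T2: V = 111.18 × 1043/103 = 1125.8 V.
I_load = 1125.8/2250 = 0.50036 A, so P_out = 1125.8 × 0.50036 = 563.31 W.
All ideal ⇒ P_in = P_out, so I_supply = 563.31/230 = 2.45 A.

I_supply ≈ 2.45 A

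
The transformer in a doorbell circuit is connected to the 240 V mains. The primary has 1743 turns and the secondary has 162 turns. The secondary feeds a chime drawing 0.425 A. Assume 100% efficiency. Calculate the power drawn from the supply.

P ≈ 9.48 W

I_p = I_s × N_s/N_p = 0.425 × 162/1743 = 0.039501 A.
P = V_p I_p = 240 × 0.039501 = 9.48 W.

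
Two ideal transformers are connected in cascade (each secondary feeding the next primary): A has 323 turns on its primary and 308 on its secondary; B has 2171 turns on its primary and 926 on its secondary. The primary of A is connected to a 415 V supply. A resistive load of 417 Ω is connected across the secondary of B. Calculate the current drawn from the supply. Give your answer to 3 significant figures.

I_supply ≈ 0.165 A

Secondary of A: V = 415.00 × 308/323 = 395.73 V.
Secondary of B: V = 395.73 × 926/2171 = 168.79 V.
I_load = 168.79/417 = 0.40477 A, so P_out = 168.79 × 0.40477 = 68.322 W.
All ideal ⇒ P_in = P_out, so I_supply = 68.322/415 = 0.165 A.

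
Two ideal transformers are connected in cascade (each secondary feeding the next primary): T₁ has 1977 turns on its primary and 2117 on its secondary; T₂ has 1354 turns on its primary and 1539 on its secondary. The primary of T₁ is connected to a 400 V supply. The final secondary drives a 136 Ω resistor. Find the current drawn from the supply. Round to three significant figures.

I_supply ≈ 4.36 A

Secondary of T₁: V = 400.00 × 2117/1977 = 428.33 V.
Secondary of T₂: V = 428.33 × 1539/1354 = 486.85 V.
I_load = 486.85/136 = 3.5798 A, so P_out = 486.85 × 3.5798 = 1742.8 W.
All ideal ⇒ P_in = P_out, so I_supply = 1742.8/400 = 4.36 A.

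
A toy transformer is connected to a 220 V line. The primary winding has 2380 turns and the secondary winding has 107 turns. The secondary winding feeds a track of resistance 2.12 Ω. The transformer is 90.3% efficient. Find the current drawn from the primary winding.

V_s = 220 × 107/2380 = 9.8908 V.
I_s = V_s/R = 9.8908/2.12 = 4.6655 A.
P_out = V_s I_s = 9.8908 × 4.6655 = 46.145 W.
P_in = P_out/η = 46.145/0.903 = 51.102 W.
I_p = P_in/V_p = 51.102/220 = 0.232 A.

I_p ≈ 0.232 A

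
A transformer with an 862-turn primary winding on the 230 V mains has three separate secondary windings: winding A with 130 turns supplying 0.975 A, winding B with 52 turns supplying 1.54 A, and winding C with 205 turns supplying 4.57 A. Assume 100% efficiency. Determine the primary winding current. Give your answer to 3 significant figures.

V_A = 230 × 130/862 = 34.687 V; V_B = 230 × 52/862 = 13.875 V; V_C = 230 × 205/862 = 54.698 V.
P_out = V_A I_A + V_B I_B + V_C I_C = 34.687×0.975 + 13.875×1.54 + 54.698×4.57 = 33.820 + 21.367 + 249.97 = 305.16 W.
Ideal ⇒ P_in = P_out, so I_p = P_out/V_p = 305.16/230 = 1.33 A.

I_p ≈ 1.33 A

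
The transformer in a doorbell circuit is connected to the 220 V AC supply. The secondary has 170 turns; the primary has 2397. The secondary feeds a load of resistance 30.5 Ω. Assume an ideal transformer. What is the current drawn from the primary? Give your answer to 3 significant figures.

I_p ≈ 0.0363 A

V_s = V_p × N_s/N_p = 220 × 170/2397 = 15.603 V.
I_s = V_s/R = 15.603/30.5 = 0.51157 A.
For an ideal transformer I_p N_p = I_s N_s, so I_p = 0.51157 × 170/2397 = 0.0363 A.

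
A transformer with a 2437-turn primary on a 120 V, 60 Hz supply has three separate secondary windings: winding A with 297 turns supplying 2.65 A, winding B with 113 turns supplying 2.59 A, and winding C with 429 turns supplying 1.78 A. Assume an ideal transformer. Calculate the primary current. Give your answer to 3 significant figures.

I_p ≈ 0.756 A

V_A = 120 × 297/2437 = 14.625 V; V_B = 120 × 113/2437 = 5.5642 V; V_C = 120 × 429/2437 = 21.124 V.
P_out = V_A I_A + V_B I_B + V_C I_C = 14.625×2.65 + 5.5642×2.59 + 21.124×1.78 = 38.755 + 14.411 + 37.601 = 90.768 W.
Ideal ⇒ P_in = P_out, so I_p = P_out/V_p = 90.768/120 = 0.756 A.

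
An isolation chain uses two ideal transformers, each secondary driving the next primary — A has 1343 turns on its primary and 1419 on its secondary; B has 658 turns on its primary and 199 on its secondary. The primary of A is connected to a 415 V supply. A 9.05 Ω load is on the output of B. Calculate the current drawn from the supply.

I_supply ≈ 4.68 A

Secondary of A: V = 415.00 × 1419/1343 = 438.48 V.
Secondary of B: V = 438.48 × 199/658 = 132.61 V.
I_load = 132.61/9.05 = 14.653 A, so P_out = 132.61 × 14.653 = 1943.2 W.
All ideal ⇒ P_in = P_out, so I_supply = 1943.2/415 = 4.68 A.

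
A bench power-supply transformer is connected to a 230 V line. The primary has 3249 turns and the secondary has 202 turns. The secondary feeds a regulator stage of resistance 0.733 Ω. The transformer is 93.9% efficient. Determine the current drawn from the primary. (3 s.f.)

I_p ≈ 1.29 A

V_s = 230 × 202/3249 = 14.300 V.
I_s = V_s/R = 14.300/0.733 = 19.509 A.
P_out = V_s I_s = 14.300 × 19.509 = 278.97 W.
P_in = P_out/η = 278.97/0.939 = 297.09 W.
I_p = P_in/V_p = 297.09/230 = 1.29 A.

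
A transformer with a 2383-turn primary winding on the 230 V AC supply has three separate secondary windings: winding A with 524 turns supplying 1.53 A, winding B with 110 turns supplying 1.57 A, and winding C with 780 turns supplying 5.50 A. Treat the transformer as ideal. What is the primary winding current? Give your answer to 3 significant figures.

I_p ≈ 2.21 A

V_A = 230 × 524/2383 = 50.575 V; V_B = 230 × 110/2383 = 10.617 V; V_C = 230 × 780/2383 = 75.283 V.
P_out = V_A I_A + V_B I_B + V_C I_C = 50.575×1.53 + 10.617×1.57 + 75.283×5.50 = 77.380 + 16.668 + 414.06 = 508.11 W.
Ideal ⇒ P_in = P_out, so I_p = P_out/V_p = 508.11/230 = 2.21 A.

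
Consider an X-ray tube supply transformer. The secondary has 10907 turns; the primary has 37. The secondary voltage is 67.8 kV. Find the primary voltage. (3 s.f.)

V_p ≈ 230 V

V_p/V_s = N_p/N_s, so V_p = 67800 × 37/10907 = 230 V.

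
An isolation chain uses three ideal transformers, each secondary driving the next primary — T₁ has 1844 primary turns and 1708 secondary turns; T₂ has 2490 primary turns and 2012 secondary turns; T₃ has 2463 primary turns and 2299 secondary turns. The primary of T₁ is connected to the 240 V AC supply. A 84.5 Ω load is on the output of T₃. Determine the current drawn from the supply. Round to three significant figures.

I_supply ≈ 1.39 A

After T₁: V = 240.00 × 1708/1844 = 222.30 V.
After T₂: V = 222.30 × 2012/2490 = 179.63 V.
After T₃: V = 179.63 × 2299/2463 = 167.66 V.
I_load = 167.66/84.5 = 1.9842 A, so P_out = 167.66 × 1.9842 = 332.68 W.
All ideal ⇒ P_in = P_out, so I_supply = 332.68/240 = 1.39 A.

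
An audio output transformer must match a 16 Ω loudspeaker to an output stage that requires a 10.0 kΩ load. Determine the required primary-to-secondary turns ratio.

N_p/N_s ≈ 25.0

Z_p/Z_s = (N_p/N_s)², so N_p/N_s = √(10000/16) = √625 = 25.0.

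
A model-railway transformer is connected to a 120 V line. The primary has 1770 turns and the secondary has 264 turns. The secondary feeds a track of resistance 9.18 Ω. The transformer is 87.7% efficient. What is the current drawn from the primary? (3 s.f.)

I_p ≈ 0.332 A

V_s = 120 × 264/1770 = 17.898 V.
I_s = V_s/R = 17.898/9.18 = 1.9497 A.
P_out = V_s I_s = 17.898 × 1.9497 = 34.896 W.
P_in = P_out/η = 34.896/0.877 = 39.791 W.
I_p = P_in/V_p = 39.791/120 = 0.332 A.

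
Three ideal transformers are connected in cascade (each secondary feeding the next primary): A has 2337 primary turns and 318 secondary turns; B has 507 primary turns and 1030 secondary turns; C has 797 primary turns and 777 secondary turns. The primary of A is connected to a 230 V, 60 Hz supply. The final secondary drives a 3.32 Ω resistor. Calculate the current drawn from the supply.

I_supply ≈ 5.03 A

Secondary of A: V = 230.00 × 318/2337 = 31.297 V.
Secondary of B: V = 31.297 × 1030/507 = 63.581 V.
Secondary of C: V = 63.581 × 777/797 = 61.985 V.
I_load = 61.985/3.32 = 18.670 A, so P_out = 61.985 × 18.670 = 1157.3 W.
All ideal ⇒ P_in = P_out, so I_supply = 1157.3/230 = 5.03 A.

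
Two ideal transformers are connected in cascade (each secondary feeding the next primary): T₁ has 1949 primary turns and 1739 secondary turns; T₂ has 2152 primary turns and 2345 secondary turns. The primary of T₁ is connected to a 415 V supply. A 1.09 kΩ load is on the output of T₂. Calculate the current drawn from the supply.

After T₁: V = 415.00 × 1739/1949 = 370.28 V.
After T₂: V = 370.28 × 2345/2152 = 403.49 V.
I_load = 403.49/1090 = 0.37018 A, so P_out = 403.49 × 0.37018 = 149.36 W.
All ideal ⇒ P_in = P_out, so I_supply = 149.36/415 = 0.360 A.

I_supply ≈ 0.360 A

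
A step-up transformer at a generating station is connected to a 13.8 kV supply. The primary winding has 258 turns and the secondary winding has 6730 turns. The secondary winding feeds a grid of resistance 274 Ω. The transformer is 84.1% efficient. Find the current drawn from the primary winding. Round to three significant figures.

V_s = 13800 × 6730/258 = 359980 V.
I_s = V_s/R = 359980/274 = 1313.8 A.
P_out = V_s I_s = 359980 × 1313.8 = 4.7293×10^8 W.
P_in = P_out/η = 4.7293×10^8/0.841 = 5.6234×10^8 W.
I_p = P_in/V_p = 5.6234×10^8/13800 = 40700 A.

I_p ≈ 40700 A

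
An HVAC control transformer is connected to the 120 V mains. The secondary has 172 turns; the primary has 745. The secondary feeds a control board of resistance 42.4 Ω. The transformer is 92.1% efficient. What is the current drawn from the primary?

V_s = 120 × 172/745 = 27.705 V.
I_s = V_s/R = 27.705/42.4 = 0.65341 A.
P_out = V_s I_s = 27.705 × 0.65341 = 18.103 W.
P_in = P_out/η = 18.103/0.921 = 19.655 W.
I_p = P_in/V_p = 19.655/120 = 0.164 A.

I_p ≈ 0.164 A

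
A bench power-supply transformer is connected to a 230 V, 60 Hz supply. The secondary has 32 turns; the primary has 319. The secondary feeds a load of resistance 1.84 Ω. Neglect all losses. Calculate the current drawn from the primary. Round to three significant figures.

I_p ≈ 1.26 A

V_s = V_p × N_s/N_p = 230 × 32/319 = 23.072 V.
I_s = V_s/R = 23.072/1.84 = 12.539 A.
For an ideal transformer I_p N_p = I_s N_s, so I_p = 12.539 × 32/319 = 1.26 A.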